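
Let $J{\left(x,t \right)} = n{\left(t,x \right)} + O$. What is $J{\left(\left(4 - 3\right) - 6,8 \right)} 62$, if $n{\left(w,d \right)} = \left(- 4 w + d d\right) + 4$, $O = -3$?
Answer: $-372$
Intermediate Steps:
$n{\left(w,d \right)} = 4 + d^{2} - 4 w$ ($n{\left(w,d \right)} = \left(- 4 w + d^{2}\right) + 4 = \left(d^{2} - 4 w\right) + 4 = 4 + d^{2} - 4 w$)
$J{\left(x,t \right)} = 1 + x^{2} - 4 t$ ($J{\left(x,t \right)} = \left(4 + x^{2} - 4 t\right) - 3 = 1 + x^{2} - 4 t$)
$J{\left(\left(4 - 3\right) - 6,8 \right)} 62 = \left(1 + \left(\left(4 - 3\right) - 6\right)^{2} - 32\right) 62 = \left(1 + \left(1 - 6\right)^{2} - 32\right) 62 = \left(1 + \left(-5\right)^{2} - 32\right) 62 = \left(1 + 25 - 32\right) 62 = \left(-6\right) 62 = -372$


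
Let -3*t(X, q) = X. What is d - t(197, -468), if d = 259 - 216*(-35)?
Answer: 23654/3 ≈ 7884.7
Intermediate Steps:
d = 7819 (d = 259 + 7560 = 7819)
t(X, q) = -X/3
d - t(197, -468) = 7819 - (-1)*197/3 = 7819 - 1*(-197/3) = 7819 + 197/3 = 23654/3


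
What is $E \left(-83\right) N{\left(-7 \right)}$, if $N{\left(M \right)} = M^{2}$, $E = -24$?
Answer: $97608$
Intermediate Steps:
$E \left(-83\right) N{\left(-7 \right)} = \left(-24\right) \left(-83\right) \left(-7\right)^{2} = 1992 \cdot 49 = 97608$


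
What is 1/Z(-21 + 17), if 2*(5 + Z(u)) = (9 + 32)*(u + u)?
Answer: -1/169 ≈ -0.0059172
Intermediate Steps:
Z(u) = -5 + 41*u (Z(u) = -5 + ((9 + 32)*(u + u))/2 = -5 + (41*(2*u))/2 = -5 + (82*u)/2 = -5 + 41*u)
1/Z(-21 + 17) = 1/(-5 + 41*(-21 + 17)) = 1/(-5 + 41*(-4)) = 1/(-5 - 164) = 1/(-169) = -1/169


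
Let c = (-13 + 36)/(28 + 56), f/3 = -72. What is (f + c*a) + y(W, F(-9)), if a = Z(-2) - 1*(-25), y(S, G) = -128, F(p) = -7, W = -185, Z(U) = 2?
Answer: -9425/28 ≈ -336.61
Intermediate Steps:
f = -216 (f = 3*(-72) = -216)
a = 27 (a = 2 - 1*(-25) = 2 + 25 = 27)
c = 23/84 ≈ 0.27381
(f + c*a) + y(W, F(-9)) = (-216 + (23/84)*27) - 128 = (-216 + 207/28) - 128 = -5841/28 - 128 = -9425/28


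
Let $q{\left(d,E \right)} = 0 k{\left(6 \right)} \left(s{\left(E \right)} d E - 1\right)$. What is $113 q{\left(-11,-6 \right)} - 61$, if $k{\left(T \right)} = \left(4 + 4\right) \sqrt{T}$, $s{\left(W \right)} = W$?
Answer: $-61$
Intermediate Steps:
$k{\left(T \right)} = 8 \sqrt{T}$
$q{\left(d,E \right)} = 0$ ($q{\left(d,E \right)} = 0 \cdot 8 \sqrt{6} \left(E d E - 1\right) = 0 \left(d E^{2} - 1\right) = 0 \left(-1 + d E^{2}\right) = 0$)
$113 q{\left(-11,-6 \right)} - 61 = 113 \cdot 0 - 61 = 0 - 61 = -61$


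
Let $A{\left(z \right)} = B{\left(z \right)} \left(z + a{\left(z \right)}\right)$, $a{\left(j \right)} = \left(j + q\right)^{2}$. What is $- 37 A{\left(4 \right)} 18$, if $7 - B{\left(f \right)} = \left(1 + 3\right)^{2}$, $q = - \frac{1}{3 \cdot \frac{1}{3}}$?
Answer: $77922$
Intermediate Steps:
$q = -1$ ($q = - \frac{1}{3 \cdot \frac{1}{3}} = - 1^{-1} = \left(-1\right) 1 = -1$)
$B{\left(f \right)} = -9$ ($B{\left(f \right)} = 7 - \left(1 + 3\right)^{2} = 7 - 4^{2} = 7 - 16 = -9$)
$a{\left(j \right)} = \left(-1 + j\right)^{2}$ ($a{\left(j \right)} = \left(j - 1\right)^{2} = \left(-1 + j\right)^{2}$)
$A{\left(z \right)} = - 9 z - 9 \left(-1 + z\right)^{2}$ ($A{\left(z \right)} = - 9 \left(z + \left(-1 + z\right)^{2}\right) = - 9 z - 9 \left(-1 + z\right)^{2}$)
$- 37 A{\left(4 \right)} 18 = - 37 \left(-9 - 9 \cdot 4^{2} + 9 \cdot 4\right) 18 = - 37 \left(-9 - 144 + 36\right) 18 = \left(-37\right) \left(-117\right) 18 = 4329 \cdot 18 = 77922$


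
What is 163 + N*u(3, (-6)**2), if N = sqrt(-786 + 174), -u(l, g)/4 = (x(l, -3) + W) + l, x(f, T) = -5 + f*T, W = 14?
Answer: 163 - 72*I*sqrt(17) ≈ 163.0 - 296.86*I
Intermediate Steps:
x(f, T) = -5 + T*f
u(l, g) = -36 + 8*l (u(l, g) = -4*(((-5 - 3*l) + 14) + l) = -4*((9 - 3*l) + l) = -4*(9 - 2*l) = -36 + 8*l)
N = 6*I*sqrt(17) (N = sqrt(-612) = 6*I*sqrt(17) ≈ 24.739*I)
163 + N*u(3, (-6)**2) = 163 + (6*I*sqrt(17))*(-36 + 8*3) = 163 + (6*I*sqrt(17))*(-36 + 24) = 163 + (6*I*sqrt(17))*(-12) = 163 - 72*I*sqrt(17)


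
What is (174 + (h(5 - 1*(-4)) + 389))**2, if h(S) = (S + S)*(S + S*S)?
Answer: 4765489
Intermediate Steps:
h(S) = 2*S*(S + S**2) (h(S) = (2*S)*(S + S**2) = 2*S*(S + S**2))
(174 + (h(5 - 1*(-4)) + 389))**2 = (174 + (2*(5 - 1*(-4))**2*(1 + (5 - 1*(-4))) + 389))**2 = (174 + (2*(5 + 4)**2*(1 + (5 + 4)) + 389))**2 = (174 + (2*9**2*(1 + 9) + 389))**2 = (174 + (2*81*10 + 389))**2 = (174 + (1620 + 389))**2 = (174 + 2009)**2 = 2183**2 = 4765489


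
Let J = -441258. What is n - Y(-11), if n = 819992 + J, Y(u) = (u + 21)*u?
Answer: 378844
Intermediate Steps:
Y(u) = u*(21 + u) (Y(u) = (21 + u)*u = u*(21 + u))
n = 378734 (n = 819992 - 441258 = 378734)
n - Y(-11) = 378734 - (-11)*(21 - 11) = 378734 - (-11)*10 = 378734 - 1*(-110) = 378734 + 110 = 378844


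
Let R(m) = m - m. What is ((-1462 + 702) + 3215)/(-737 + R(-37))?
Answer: -2455/737 ≈ -3.3311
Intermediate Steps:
R(m) = 0
((-1462 + 702) + 3215)/(-737 + R(-37)) = ((-1462 + 702) + 3215)/(-737 + 0) = (-760 + 3215)/(-737) = 2455*(-1/737) = -2455/737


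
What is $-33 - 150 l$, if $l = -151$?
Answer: $22617$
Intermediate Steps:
$-33 - 150 l = -33 - -22650 = -33 + 22650 = 22617$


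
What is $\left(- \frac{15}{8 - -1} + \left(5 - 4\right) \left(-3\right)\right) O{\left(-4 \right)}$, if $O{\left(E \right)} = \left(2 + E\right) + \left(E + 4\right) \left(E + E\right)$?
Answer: $\frac{28}{3} \approx 9.3333$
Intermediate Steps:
$O{\left(E \right)} = 2 + E + 2 E \left(4 + E\right)$ ($O{\left(E \right)} = \left(2 + E\right) + \left(4 + E\right) 2 E = \left(2 + E\right) + 2 E \left(4 + E\right) = 2 + E + 2 E \left(4 + E\right)$)
$\left(- \frac{15}{8 - -1} + \left(5 - 4\right) \left(-3\right)\right) O{\left(-4 \right)} = \left(- \frac{15}{8 - -1} + \left(5 - 4\right) \left(-3\right)\right) \left(2 + 2 \left(-4\right)^{2} + 9 \left(-4\right)\right) = \left(- \frac{15}{8 + 1} + 1 \left(-3\right)\right) \left(2 + 2 \cdot 16 - 36\right) = \left(- \frac{15}{9} - 3\right) \left(2 + 32 - 36\right) = \left(\left(-15\right) \frac{1}{9} - 3\right) \left(-2\right) = \left(- \frac{5}{3} - 3\right) \left(-2\right) = \left(- \frac{14}{3}\right) \left(-2\right) = \frac{28}{3}$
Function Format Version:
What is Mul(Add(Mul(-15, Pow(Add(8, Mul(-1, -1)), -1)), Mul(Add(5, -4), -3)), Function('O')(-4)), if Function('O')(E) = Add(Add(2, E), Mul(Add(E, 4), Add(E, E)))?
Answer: Rational(28, 3) ≈ 9.3333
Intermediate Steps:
Function('O')(E) = Add(2, E, Mul(2, E, Add(4, E))) (Function('O')(E) = Add(Add(2, E), Mul(Add(4, E), Mul(2, E))) = Add(Add(2, E), Mul(2, E, Add(4, E))) = Add(2, E, Mul(2, E, Add(4, E))))
Mul(Add(Mul(-15, Pow(Add(8, Mul(-1, -1)), -1)), Mul(Add(5, -4), -3)), Function('O')(-4)) = Mul(Add(Mul(-15, Pow(Add(8, Mul(-1, -1)), -1)), Mul(Add(5, -4), -3)), Add(2, Mul(2, Pow(-4, 2)), Mul(9, -4))) = Mul(Add(Mul(-15, Pow(Add(8, 1), -1)), Mul(1, -3)), Add(2, Mul(2, 16), -36)) = Mul(Add(Mul(-15, Pow(9, -1)), -3), Add(2, 32, -36)) = Mul(Add(Mul(-15, Rational(1, 9)), -3), -2) = Mul(Add(Rational(-5, 3), -3), -2) = Mul(Rational(-14, 3), -2) = Rational(28, 3)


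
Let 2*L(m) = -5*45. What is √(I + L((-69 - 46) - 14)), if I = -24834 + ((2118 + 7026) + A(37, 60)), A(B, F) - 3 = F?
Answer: I*√62958/2 ≈ 125.46*I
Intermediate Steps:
A(B, F) = 3 + F
L(m) = -225/2 (L(m) = (-5*45)/2 = (½)*(-225) = -225/2)
I = -15627 (I = -24834 + ((2118 + 7026) + (3 + 60)) = -24834 + (9144 + 63) = -24834 + 9207 = -15627)
√(I + L((-69 - 46) - 14)) = √(-15627 - 225/2) = √(-31479/2) = I*√62958/2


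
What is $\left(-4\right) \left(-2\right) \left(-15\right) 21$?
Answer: $-2520$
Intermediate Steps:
$\left(-4\right) \left(-2\right) \left(-15\right) 21 = 8 \left(-15\right) 21 = \left(-120\right) 21 = -2520$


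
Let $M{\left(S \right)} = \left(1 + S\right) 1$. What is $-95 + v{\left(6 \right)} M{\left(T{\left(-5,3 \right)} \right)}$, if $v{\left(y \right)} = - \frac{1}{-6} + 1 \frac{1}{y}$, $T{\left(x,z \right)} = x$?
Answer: $- \frac{289}{3} \approx -96.333$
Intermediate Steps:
$M{\left(S \right)} = 1 + S$
$v{\left(y \right)} = \frac{1}{6} + \frac{1}{y}$ ($v{\left(y \right)} = \left(-1\right) \left(- \frac{1}{6}\right) + \frac{1}{y} = \frac{1}{6} + \frac{1}{y}$)
$-95 + v{\left(6 \right)} M{\left(T{\left(-5,3 \right)} \right)} = -95 + \frac{6 + 6}{6 \cdot 6} \left(1 - 5\right) = -95 + \frac{1}{6} \cdot \frac{1}{6} \cdot 12 \left(-4\right) = -95 + \frac{1}{3} \left(-4\right) = -95 - \frac{4}{3} = - \frac{289}{3}$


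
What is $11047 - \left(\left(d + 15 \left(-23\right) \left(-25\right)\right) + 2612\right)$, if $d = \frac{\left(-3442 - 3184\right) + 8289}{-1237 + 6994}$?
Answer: $- \frac{1095493}{5757} \approx -190.29$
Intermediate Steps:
$d = \frac{1663}{5757}$ ($d = \frac{\left(-3442 - 3184\right) + 8289}{5757} = \left(-6626 + 8289\right) \frac{1}{5757} = 1663 \cdot \frac{1}{5757} = \frac{1663}{5757} \approx 0.28887$)
$11047 - \left(\left(d + 15 \left(-23\right) \left(-25\right)\right) + 2612\right) = 11047 - \left(\left(\frac{1663}{5757} + 15 \left(-23\right) \left(-25\right)\right) + 2612\right) = 11047 - \left(\left(\frac{1663}{5757} - -8625\right) + 2612\right) = 11047 - \left(\left(\frac{1663}{5757} + 8625\right) + 2612\right) = 11047 - \left(\frac{49655788}{5757} + 2612\right) = 11047 - \frac{64693072}{5757} = - \frac{1095493}{5757}$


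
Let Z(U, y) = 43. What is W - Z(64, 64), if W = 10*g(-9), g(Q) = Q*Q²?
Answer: -7333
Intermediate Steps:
g(Q) = Q³
W = -7290 (W = 10*(-9)³ = 10*(-729) = -7290)
W - Z(64, 64) = -7290 - 1*43 = -7290 - 43 = -7333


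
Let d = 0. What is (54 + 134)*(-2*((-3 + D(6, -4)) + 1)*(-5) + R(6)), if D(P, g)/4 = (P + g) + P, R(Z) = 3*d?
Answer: 56400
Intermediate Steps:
R(Z) = 0 (R(Z) = 3*0 = 0)
D(P, g) = 4*g + 8*P (D(P, g) = 4*((P + g) + P) = 4*(g + 2*P) = 4*g + 8*P)
(54 + 134)*(-2*((-3 + D(6, -4)) + 1)*(-5) + R(6)) = (54 + 134)*(-2*((-3 + (4*(-4) + 8*6)) + 1)*(-5) + 0) = 188*(-2*((-3 + (-16 + 48)) + 1)*(-5) + 0) = 188*(-2*((-3 + 32) + 1)*(-5) + 0) = 188*(-2*(29 + 1)*(-5) + 0) = 188*(-60*(-5) + 0) = 188*(-2*(-150) + 0) = 188*(300 + 0) = 188*300 = 56400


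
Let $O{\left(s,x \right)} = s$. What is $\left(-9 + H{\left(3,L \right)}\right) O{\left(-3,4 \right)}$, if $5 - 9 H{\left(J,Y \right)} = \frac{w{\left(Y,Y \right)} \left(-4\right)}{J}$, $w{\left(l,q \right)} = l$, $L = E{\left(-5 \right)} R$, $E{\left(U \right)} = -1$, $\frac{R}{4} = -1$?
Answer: $\frac{212}{9} \approx 23.556$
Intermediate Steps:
$R = -4$ ($R = 4 \left(-1\right) = -4$)
$L = 4$ ($L = \left(-1\right) \left(-4\right) = 4$)
$H{\left(J,Y \right)} = \frac{5}{9} + \frac{4 Y}{9 J}$ ($H{\left(J,Y \right)} = \frac{5}{9} - \frac{Y \left(-4\right) \frac{1}{J}}{9} = \frac{5}{9} - \frac{- 4 Y \frac{1}{J}}{9} = \frac{5}{9} - \frac{\left(-4\right) Y \frac{1}{J}}{9} = \frac{5}{9} + \frac{4 Y}{9 J}$)
$\left(-9 + H{\left(3,L \right)}\right) O{\left(-3,4 \right)} = \left(-9 + \frac{4 \cdot 4 + 5 \cdot 3}{9 \cdot 3}\right) \left(-3\right) = \left(-9 + \frac{1}{9} \cdot \frac{1}{3} \left(16 + 15\right)\right) \left(-3\right) = \left(-9 + \frac{1}{9} \cdot \frac{1}{3} \cdot 31\right) \left(-3\right) = \left(-9 + \frac{31}{27}\right) \left(-3\right) = \left(- \frac{212}{27}\right) \left(-3\right) = \frac{212}{9}$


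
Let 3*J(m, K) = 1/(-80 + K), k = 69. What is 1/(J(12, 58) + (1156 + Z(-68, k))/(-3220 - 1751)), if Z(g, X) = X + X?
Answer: -109362/30125 ≈ -3.6303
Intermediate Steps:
Z(g, X) = 2*X
J(m, K) = 1/(3*(-80 + K))
1/(J(12, 58) + (1156 + Z(-68, k))/(-3220 - 1751)) = 1/(1/(3*(-80 + 58)) + (1156 + 2*69)/(-3220 - 1751)) = 1/((⅓)/(-22) + (1156 + 138)/(-4971)) = 1/((⅓)*(-1/22) + 1294*(-1/4971)) = 1/(-1/66 - 1294/4971) = 1/(-30125/109362) = -109362/30125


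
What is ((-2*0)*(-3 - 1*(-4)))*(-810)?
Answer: 0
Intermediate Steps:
((-2*0)*(-3 - 1*(-4)))*(-810) = (0*(-3 + 4))*(-810) = (0*1)*(-810) = 0*(-810) = 0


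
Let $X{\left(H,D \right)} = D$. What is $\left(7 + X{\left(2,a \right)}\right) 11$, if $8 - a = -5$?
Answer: $220$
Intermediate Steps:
$a = 13$ ($a = 8 - -5 = 8 + 5 = 13$)
$\left(7 + X{\left(2,a \right)}\right) 11 = \left(7 + 13\right) 11 = 20 \cdot 11 = 220$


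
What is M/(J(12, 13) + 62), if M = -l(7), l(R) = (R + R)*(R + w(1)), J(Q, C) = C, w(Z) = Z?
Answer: -112/75 ≈ -1.4933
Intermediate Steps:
l(R) = 2*R*(1 + R) (l(R) = (R + R)*(R + 1) = (2*R)*(1 + R) = 2*R*(1 + R))
M = -112 (M = -2*7*(1 + 7) = -2*7*8 = -1*112 = -112)
M/(J(12, 13) + 62) = -112/(13 + 62) = -112/75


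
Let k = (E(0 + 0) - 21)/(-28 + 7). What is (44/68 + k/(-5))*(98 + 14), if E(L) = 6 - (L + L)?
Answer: 960/17 ≈ 56.471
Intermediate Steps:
E(L) = 6 - 2*L
k = 5/7 (k = ((6 - 2*(0 + 0)) - 21)/(-28 + 7) = ((6 - 2*0) - 21)/(-21) = ((6 + 0) - 21)*(-1/21) = (6 - 21)*(-1/21) = -15*(-1/21) = 5/7 ≈ 0.71429)
(44/68 + k/(-5))*(98 + 14) = (44/68 + (5/7)/(-5))*(98 + 14) = (44*(1/68) + (5/7)*(-⅕))*112 = (11/17 - ⅐)*112 = (60/119)*112 = 960/17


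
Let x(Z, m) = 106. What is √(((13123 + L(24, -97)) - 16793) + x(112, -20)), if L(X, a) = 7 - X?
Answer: I*√3581 ≈ 59.841*I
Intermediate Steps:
√(((13123 + L(24, -97)) - 16793) + x(112, -20)) = √(((13123 + (7 - 1*24)) - 16793) + 106) = √(((13123 + (7 - 24)) - 16793) + 106) = √(((13123 - 17) - 16793) + 106) = √((13106 - 16793) + 106) = √(-3687 + 106) = √(-3581) = I*√3581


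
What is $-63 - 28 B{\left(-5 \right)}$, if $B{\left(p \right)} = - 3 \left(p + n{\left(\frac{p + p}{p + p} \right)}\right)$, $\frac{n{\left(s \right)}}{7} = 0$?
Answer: $-483$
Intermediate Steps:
$n{\left(s \right)} = 0$ ($n{\left(s \right)} = 7 \cdot 0 = 0$)
$B{\left(p \right)} = - 3 p$ ($B{\left(p \right)} = - 3 \left(p + 0\right) = - 3 p$)
$-63 - 28 B{\left(-5 \right)} = -63 - 28 \left(\left(-3\right) \left(-5\right)\right) = -63 - 420 = -483$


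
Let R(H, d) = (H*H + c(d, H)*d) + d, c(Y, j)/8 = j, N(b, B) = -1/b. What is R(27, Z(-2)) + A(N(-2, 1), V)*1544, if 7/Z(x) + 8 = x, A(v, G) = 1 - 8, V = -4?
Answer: -102309/10 ≈ -10231.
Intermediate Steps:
c(Y, j) = 8*j
A(v, G) = -7
Z(x) = 7/(-8 + x)
R(H, d) = d + H**2 + 8*H*d (R(H, d) = (H*H + (8*H)*d) + d = (H**2 + 8*H*d) + d = d + H**2 + 8*H*d)
R(27, Z(-2)) + A(N(-2, 1), V)*1544 = (7/(-8 - 2) + 27**2 + 8*27*(7/(-8 - 2))) - 7*1544 = (7/(-10) + 729 + 8*27*(7/(-10))) - 10808 = (7*(-1/10) + 729 + 8*27*(7*(-1/10))) - 10808 = (-7/10 + 729 + 8*27*(-7/10)) - 10808 = (-7/10 + 729 - 756/5) - 10808 = 5771/10 - 10808 = -102309/10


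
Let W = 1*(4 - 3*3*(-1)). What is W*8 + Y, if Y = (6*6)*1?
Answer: 140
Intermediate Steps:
Y = 36 (Y = 36*1 = 36)
W = 13 (W = 1*(4 - 9*(-1)) = 1*(4 + 9) = 1*13 = 13)
W*8 + Y = 13*8 + 36 = 104 + 36 = 140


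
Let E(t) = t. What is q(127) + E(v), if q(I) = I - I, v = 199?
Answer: 199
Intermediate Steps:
q(I) = 0
q(127) + E(v) = 0 + 199 = 199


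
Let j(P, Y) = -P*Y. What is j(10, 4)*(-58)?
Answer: 2320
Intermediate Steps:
j(P, Y) = -P*Y
j(10, 4)*(-58) = -1*10*4*(-58) = -40*(-58) = 2320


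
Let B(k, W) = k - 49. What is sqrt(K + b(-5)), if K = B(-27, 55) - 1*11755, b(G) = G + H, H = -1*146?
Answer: I*sqrt(11982) ≈ 109.46*I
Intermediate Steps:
H = -146
B(k, W) = -49 + k
b(G) = -146 + G (b(G) = G - 146 = -146 + G)
K = -11831 (K = (-49 - 27) - 1*11755 = -76 - 11755 = -11831)
sqrt(K + b(-5)) = sqrt(-11831 + (-146 - 5)) = sqrt(-11831 - 151) = sqrt(-11982) = I*sqrt(11982)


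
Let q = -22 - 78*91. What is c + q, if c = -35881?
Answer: -43001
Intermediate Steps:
q = -7120 (q = -22 - 7098 = -7120)
c + q = -35881 - 7120 = -43001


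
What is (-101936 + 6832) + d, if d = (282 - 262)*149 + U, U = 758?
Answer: -91366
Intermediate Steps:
d = 3738 (d = (282 - 262)*149 + 758 = 20*149 + 758 = 2980 + 758 = 3738)
(-101936 + 6832) + d = (-101936 + 6832) + 3738 = -95104 + 3738 = -91366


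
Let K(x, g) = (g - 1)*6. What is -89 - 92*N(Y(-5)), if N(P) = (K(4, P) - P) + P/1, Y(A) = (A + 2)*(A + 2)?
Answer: -4505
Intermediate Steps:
Y(A) = (2 + A)**2 (Y(A) = (2 + A)*(2 + A) = (2 + A)**2)
K(x, g) = -6 + 6*g (K(x, g) = (-1 + g)*6 = -6 + 6*g)
N(P) = -6 + 6*P (N(P) = ((-6 + 6*P) - P) + P/1 = (-6 + 5*P) + P*1 = (-6 + 5*P) + P = -6 + 6*P)
-89 - 92*N(Y(-5)) = -89 - 92*(-6 + 6*(2 - 5)**2) = -89 - 92*(-6 + 6*(-3)**2) = -89 - 92*(-6 + 6*9) = -89 - 92*(-6 + 54) = -89 - 92*48 = -89 - 4416 = -4505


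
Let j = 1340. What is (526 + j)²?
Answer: 3481956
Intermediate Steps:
(526 + j)² = (526 + 1340)² = 1866² = 3481956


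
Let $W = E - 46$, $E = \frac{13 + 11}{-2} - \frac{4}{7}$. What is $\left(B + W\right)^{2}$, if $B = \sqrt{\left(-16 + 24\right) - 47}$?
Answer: $\frac{166189}{49} - \frac{820 i \sqrt{39}}{7} \approx 3391.6 - 731.56 i$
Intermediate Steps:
$E = - \frac{88}{7}$ ($E = 24 \left(- \frac{1}{2}\right) - \frac{4}{7} = -12 - \frac{4}{7} = - \frac{88}{7} \approx -12.571$)
$B = i \sqrt{39}$ ($B = \sqrt{8 - 47} = \sqrt{-39} = i \sqrt{39} \approx 6.245 i$)
$W = - \frac{410}{7}$ ($W = - \frac{88}{7} - 46 = - \frac{410}{7} \approx -58.571$)
$\left(B + W\right)^{2} = \left(i \sqrt{39} - \frac{410}{7}\right)^{2} = \left(- \frac{410}{7} + i \sqrt{39}\right)^{2}$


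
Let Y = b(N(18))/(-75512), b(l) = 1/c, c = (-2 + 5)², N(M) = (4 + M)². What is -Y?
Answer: 1/679608 ≈ 1.4714e-6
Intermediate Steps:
c = 9 (c = 3² = 9)
b(l) = ⅑ (b(l) = 1/9 = ⅑)
Y = -1/679608 (Y = (⅑)/(-75512) = (⅑)*(-1/75512) = -1/679608 ≈ -1.4714e-6)
-Y = -1*(-1/679608) = 1/679608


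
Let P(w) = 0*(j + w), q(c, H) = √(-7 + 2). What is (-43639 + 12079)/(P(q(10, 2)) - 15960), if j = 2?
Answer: 263/133 ≈ 1.9774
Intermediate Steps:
q(c, H) = I*√5 (q(c, H) = √(-5) = I*√5)
P(w) = 0 (P(w) = 0*(2 + w) = 0)
(-43639 + 12079)/(P(q(10, 2)) - 15960) = (-43639 + 12079)/(0 - 15960) = -31560/(-15960) = -31560*(-1/15960) = 263/133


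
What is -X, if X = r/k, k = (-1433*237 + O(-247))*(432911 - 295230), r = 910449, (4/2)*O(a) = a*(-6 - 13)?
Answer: 1820898/92872580869 ≈ 1.9606e-5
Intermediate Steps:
O(a) = -19*a/2 (O(a) = (a*(-6 - 13))/2 = (a*(-19))/2 = (-19*a)/2 = -19*a/2)
k = -92872580869/2 (k = (-1433*237 - 19/2*(-247))*(432911 - 295230) = (-339621 + 4693/2)*137681 = -674549/2*137681 = -92872580869/2 ≈ -4.6436e+10)
X = -1820898/92872580869 (X = 910449/(-92872580869/2) = 910449*(-2/92872580869) = -1820898/92872580869 ≈ -1.9606e-5)
-X = -1*(-1820898/92872580869) = 1820898/92872580869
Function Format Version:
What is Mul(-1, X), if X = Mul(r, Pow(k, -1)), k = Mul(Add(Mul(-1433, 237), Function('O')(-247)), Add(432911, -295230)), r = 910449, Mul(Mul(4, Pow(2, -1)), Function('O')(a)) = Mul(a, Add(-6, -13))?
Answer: Rational(1820898, 92872580869) ≈ 1.9606e-5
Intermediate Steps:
Function('O')(a) = Mul(Rational(-19, 2), a) (Function('O')(a) = Mul(Rational(1, 2), Mul(a, Add(-6, -13))) = Mul(Rational(1, 2), Mul(a, -19)) = Mul(Rational(1, 2), Mul(-19, a)) = Mul(Rational(-19, 2), a))
k = Rational(-92872580869, 2) (k = Mul(Add(Mul(-1433, 237), Mul(Rational(-19, 2), -247)), Add(432911, -295230)) = Mul(Add(-339621, Rational(4693, 2)), 137681) = Mul(Rational(-674549, 2), 137681) = Rational(-92872580869, 2) ≈ -4.6436e+10)
X = Rational(-1820898, 92872580869) (X = Mul(910449, Pow(Rational(-92872580869, 2), -1)) = Mul(910449, Rational(-2, 92872580869)) = Rational(-1820898, 92872580869) ≈ -1.9606e-5)
Mul(-1, X) = Mul(-1, Rational(-1820898, 92872580869)) = Rational(1820898, 92872580869)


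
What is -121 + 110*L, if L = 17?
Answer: 1749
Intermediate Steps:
-121 + 110*L = -121 + 110*17 = -121 + 1870 = 1749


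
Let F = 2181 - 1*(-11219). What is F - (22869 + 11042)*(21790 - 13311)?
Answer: -287517969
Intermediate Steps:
F = 13400 (F = 2181 + 11219 = 13400)
F - (22869 + 11042)*(21790 - 13311) = 13400 - (22869 + 11042)*(21790 - 13311) = 13400 - 33911*8479 = 13400 - 1*287531369 = 13400 - 287531369 = -287517969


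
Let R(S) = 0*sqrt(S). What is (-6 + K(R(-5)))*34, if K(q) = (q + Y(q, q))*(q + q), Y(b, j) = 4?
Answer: -204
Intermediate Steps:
R(S) = 0
K(q) = 2*q*(4 + q) (K(q) = (q + 4)*(q + q) = (4 + q)*(2*q) = 2*q*(4 + q))
(-6 + K(R(-5)))*34 = (-6 + 2*0*(4 + 0))*34 = (-6 + 2*0*4)*34 = (-6 + 0)*34 = -6*34 = -204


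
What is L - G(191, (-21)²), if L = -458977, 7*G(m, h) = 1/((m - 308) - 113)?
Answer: -738952969/1610 ≈ -4.5898e+5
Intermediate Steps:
G(m, h) = 1/(7*(-421 + m)) (G(m, h) = 1/(7*((m - 308) - 113)) = 1/(7*((-308 + m) - 113)) = 1/(7*(-421 + m)))
L - G(191, (-21)²) = -458977 - 1/(7*(-421 + 191)) = -458977 - 1/(7*(-230)) = -458977 - (-1)/(7*230) = -458977 - 1*(-1/1610) = -458977 + 1/1610 = -738952969/1610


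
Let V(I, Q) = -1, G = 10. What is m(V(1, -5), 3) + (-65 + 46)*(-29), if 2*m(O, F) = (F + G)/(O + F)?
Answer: 2217/4 ≈ 554.25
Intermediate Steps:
m(O, F) = (10 + F)/(2*(F + O)) (m(O, F) = ((F + 10)/(O + F))/2 = ((10 + F)/(F + O))/2 = (10 + F)/(2*(F + O)))
m(V(1, -5), 3) + (-65 + 46)*(-29) = (5 + (½)*3)/(3 - 1) + (-65 + 46)*(-29) = (5 + 3/2)/2 - 19*(-29) = (½)*(13/2) + 551 = 13/4 + 551 = 2217/4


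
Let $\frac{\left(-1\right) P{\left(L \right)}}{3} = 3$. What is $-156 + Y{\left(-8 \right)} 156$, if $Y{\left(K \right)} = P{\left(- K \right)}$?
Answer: $-1560$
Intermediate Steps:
$P{\left(L \right)} = -9$ ($P{\left(L \right)} = \left(-3\right) 3 = -9$)
$Y{\left(K \right)} = -9$
$-156 + Y{\left(-8 \right)} 156 = -156 - 1404 = -1560$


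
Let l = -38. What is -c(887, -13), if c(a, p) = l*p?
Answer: -494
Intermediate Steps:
c(a, p) = -38*p
-c(887, -13) = -(-38)*(-13) = -1*494 = -494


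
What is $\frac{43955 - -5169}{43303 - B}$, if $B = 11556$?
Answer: $\frac{49124}{31747} \approx 1.5474$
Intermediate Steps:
$\frac{43955 - -5169}{43303 - B} = \frac{43955 - -5169}{43303 - 11556} = \frac{43955 + 5169}{43303 - 11556} = \frac{49124}{31747}$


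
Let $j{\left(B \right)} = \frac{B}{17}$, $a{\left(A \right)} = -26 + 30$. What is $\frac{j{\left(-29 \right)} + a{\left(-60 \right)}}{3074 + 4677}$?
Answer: $\frac{39}{131767} \approx 0.00029598$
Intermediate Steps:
$a{\left(A \right)} = 4$
$j{\left(B \right)} = \frac{B}{17}$ ($j{\left(B \right)} = B \frac{1}{17} = \frac{B}{17}$)
$\frac{j{\left(-29 \right)} + a{\left(-60 \right)}}{3074 + 4677} = \frac{\frac{1}{17} \left(-29\right) + 4}{3074 + 4677} = \frac{- \frac{29}{17} + 4}{7751} = \frac{39}{17} \cdot \frac{1}{7751} = \frac{39}{131767}$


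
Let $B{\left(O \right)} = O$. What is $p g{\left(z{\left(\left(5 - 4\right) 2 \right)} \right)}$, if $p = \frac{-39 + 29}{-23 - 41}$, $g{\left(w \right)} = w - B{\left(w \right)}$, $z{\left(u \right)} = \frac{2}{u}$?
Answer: $0$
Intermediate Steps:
$g{\left(w \right)} = 0$ ($g{\left(w \right)} = w - w = 0$)
$p = \frac{5}{32}$ ($p = - \frac{10}{-64} = \left(-10\right) \left(- \frac{1}{64}\right) = \frac{5}{32} \approx 0.15625$)
$p g{\left(z{\left(\left(5 - 4\right) 2 \right)} \right)} = \frac{5}{32} \cdot 0 = 0$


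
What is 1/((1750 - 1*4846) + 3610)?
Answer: 1/514 ≈ 0.0019455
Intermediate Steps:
1/((1750 - 1*4846) + 3610) = 1/((1750 - 4846) + 3610) = 1/(-3096 + 3610) = 1/514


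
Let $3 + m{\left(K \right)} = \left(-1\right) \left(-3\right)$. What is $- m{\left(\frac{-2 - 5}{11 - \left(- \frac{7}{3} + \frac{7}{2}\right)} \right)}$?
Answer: $0$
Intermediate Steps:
$m{\left(K \right)} = 0$ ($m{\left(K \right)} = -3 - -3 = -3 + 3 = 0$)
$- m{\left(\frac{-2 - 5}{11 - \left(- \frac{7}{3} + \frac{7}{2}\right)} \right)} = \left(-1\right) 0 = 0$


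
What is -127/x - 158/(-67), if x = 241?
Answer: 29569/16147 ≈ 1.8312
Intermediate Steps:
-127/x - 158/(-67) = -127/241 - 158/(-67) = -127*1/241 - 158*(-1/67) = -127/241 + 158/67 = 29569/16147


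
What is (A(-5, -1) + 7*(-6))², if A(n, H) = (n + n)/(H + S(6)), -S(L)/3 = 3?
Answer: 1681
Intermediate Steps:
S(L) = -9 (S(L) = -3*3 = -9)
A(n, H) = 2*n/(-9 + H) (A(n, H) = (n + n)/(H - 9) = (2*n)/(-9 + H) = 2*n/(-9 + H))
(A(-5, -1) + 7*(-6))² = (2*(-5)/(-9 - 1) + 7*(-6))² = (2*(-5)/(-10) - 42)² = (2*(-5)*(-⅒) - 42)² = (1 - 42)² = (-41)² = 1681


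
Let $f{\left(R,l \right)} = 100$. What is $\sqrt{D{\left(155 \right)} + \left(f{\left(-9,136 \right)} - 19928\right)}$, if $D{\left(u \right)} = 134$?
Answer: $i \sqrt{19694} \approx 140.34 i$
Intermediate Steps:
$\sqrt{D{\left(155 \right)} + \left(f{\left(-9,136 \right)} - 19928\right)} = \sqrt{134 + \left(100 - 19928\right)} = \sqrt{134 - 19828} = \sqrt{-19694} = i \sqrt{19694}$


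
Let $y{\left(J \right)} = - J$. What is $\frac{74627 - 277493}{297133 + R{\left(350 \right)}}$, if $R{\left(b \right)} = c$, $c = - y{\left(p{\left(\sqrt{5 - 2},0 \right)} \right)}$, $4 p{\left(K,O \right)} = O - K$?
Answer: $- \frac{964450930848}{1412608315021} - \frac{811464 \sqrt{3}}{1412608315021} \approx -0.68275$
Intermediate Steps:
$p{\left(K,O \right)} = - \frac{K}{4} + \frac{O}{4}$ ($p{\left(K,O \right)} = \frac{O - K}{4} = - \frac{K}{4} + \frac{O}{4}$)
$c = - \frac{\sqrt{3}}{4}$ ($c = - \left(-1\right) \left(- \frac{\sqrt{5 - 2}}{4} + \frac{1}{4} \cdot 0\right) = - \left(-1\right) \left(- \frac{\sqrt{3}}{4} + 0\right) = - \left(-1\right) \left(- \frac{\sqrt{3}}{4}\right) = - \frac{\sqrt{3}}{4} \approx -0.43301$)
$R{\left(b \right)} = - \frac{\sqrt{3}}{4}$
$\frac{74627 - 277493}{297133 + R{\left(350 \right)}} = \frac{74627 - 277493}{297133 - \frac{\sqrt{3}}{4}} = - \frac{202866}{297133 - \frac{\sqrt{3}}{4}}$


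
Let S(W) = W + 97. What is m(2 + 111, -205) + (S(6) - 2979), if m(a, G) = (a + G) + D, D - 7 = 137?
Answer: -2824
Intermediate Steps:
D = 144 (D = 7 + 137 = 144)
S(W) = 97 + W
m(a, G) = 144 + G + a (m(a, G) = (a + G) + 144 = (G + a) + 144 = 144 + G + a)
m(2 + 111, -205) + (S(6) - 2979) = (144 - 205 + (2 + 111)) + ((97 + 6) - 2979) = (144 - 205 + 113) + (103 - 2979) = 52 - 2876 = -2824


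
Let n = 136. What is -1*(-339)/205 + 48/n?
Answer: 6993/3485 ≈ 2.0066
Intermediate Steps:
-1*(-339)/205 + 48/n = -1*(-339)/205 + 48/136 = 339*(1/205) + 48*(1/136) = 339/205 + 6/17 = 6993/3485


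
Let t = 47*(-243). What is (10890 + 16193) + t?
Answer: 15662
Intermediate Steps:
t = -11421
(10890 + 16193) + t = (10890 + 16193) - 11421 = 27083 - 11421 = 15662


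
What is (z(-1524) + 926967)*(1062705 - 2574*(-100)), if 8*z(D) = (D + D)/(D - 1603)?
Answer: 3826490926549950/3127 ≈ 1.2237e+12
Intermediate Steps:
z(D) = D/(4*(-1603 + D)) (z(D) = ((D + D)/(D - 1603))/8 = ((2*D)/(-1603 + D))/8 = (2*D/(-1603 + D))/8 = D/(4*(-1603 + D)))
(z(-1524) + 926967)*(1062705 - 2574*(-100)) = ((¼)*(-1524)/(-1603 - 1524) + 926967)*(1062705 - 2574*(-100)) = ((¼)*(-1524)/(-3127) + 926967)*(1062705 + 257400) = ((¼)*(-1524)*(-1/3127) + 926967)*1320105 = (381/3127 + 926967)*1320105 = (2898626190/3127)*1320105 = 3826490926549950/3127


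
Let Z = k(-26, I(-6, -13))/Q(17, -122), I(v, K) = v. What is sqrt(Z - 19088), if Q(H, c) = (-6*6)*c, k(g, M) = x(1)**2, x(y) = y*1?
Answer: I*sqrt(10227808390)/732 ≈ 138.16*I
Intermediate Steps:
x(y) = y
k(g, M) = 1 (k(g, M) = 1**2 = 1)
Q(H, c) = -36*c
Z = 1/4392 (Z = 1/(-36*(-122)) = 1/4392 ≈ 0.00022769)
sqrt(Z - 19088) = sqrt(1/4392 - 19088) = sqrt(-83834495/4392) = I*sqrt(10227808390)/732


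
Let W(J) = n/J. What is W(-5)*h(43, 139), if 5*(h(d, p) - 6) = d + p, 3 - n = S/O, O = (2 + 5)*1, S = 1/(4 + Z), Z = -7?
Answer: -13568/525 ≈ -25.844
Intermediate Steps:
S = -⅓ (S = 1/(4 - 7) = 1/(-3) = -⅓ ≈ -0.33333)
O = 7 (O = 7*1 = 7)
n = 64/21 (n = 3 - (-1)/(3*7) = 3 - 1*(-1/21) = 3 + 1/21 = 64/21 ≈ 3.0476)
h(d, p) = 6 + d/5 + p/5 (h(d, p) = 6 + (d + p)/5 = 6 + (d/5 + p/5) = 6 + d/5 + p/5)
W(J) = 64/(21*J)
W(-5)*h(43, 139) = ((64/21)/(-5))*(6 + (⅕)*43 + (⅕)*139) = ((64/21)*(-⅕))*(6 + 43/5 + 139/5) = -64/105*212/5 = -13568/525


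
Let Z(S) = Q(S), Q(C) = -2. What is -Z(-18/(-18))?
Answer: 2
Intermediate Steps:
Z(S) = -2
-Z(-18/(-18)) = -1*(-2) = 2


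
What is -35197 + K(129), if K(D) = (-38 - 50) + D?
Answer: -35156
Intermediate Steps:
K(D) = -88 + D
-35197 + K(129) = -35197 + (-88 + 129) = -35197 + 41 = -35156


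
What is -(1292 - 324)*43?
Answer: -41624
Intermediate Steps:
-(1292 - 324)*43 = -968*43 = -1*41624 = -41624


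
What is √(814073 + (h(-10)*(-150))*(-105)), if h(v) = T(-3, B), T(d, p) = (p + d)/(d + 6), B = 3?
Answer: 13*√4817 ≈ 902.26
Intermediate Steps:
T(d, p) = (d + p)/(6 + d)
h(v) = 0 (h(v) = (-3 + 3)/(6 - 3) = 0/3 = (⅓)*0 = 0)
√(814073 + (h(-10)*(-150))*(-105)) = √(814073 + (0*(-150))*(-105)) = √(814073 + 0*(-105)) = √(814073 + 0) = √814073 = 13*√4817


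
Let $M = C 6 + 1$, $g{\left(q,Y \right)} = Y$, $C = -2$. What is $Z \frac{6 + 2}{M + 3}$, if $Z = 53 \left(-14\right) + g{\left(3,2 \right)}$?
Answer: $740$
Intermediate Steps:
$M = -11$ ($M = \left(-2\right) 6 + 1 = -12 + 1 = -11$)
$Z = -740$ ($Z = 53 \left(-14\right) + 2 = -742 + 2 = -740$)
$Z \frac{6 + 2}{M + 3} = - 740 \frac{6 + 2}{-11 + 3} = - 740 \frac{8}{-8} = - 740 \cdot 8 \left(- \frac{1}{8}\right) = \left(-740\right) \left(-1\right) = 740$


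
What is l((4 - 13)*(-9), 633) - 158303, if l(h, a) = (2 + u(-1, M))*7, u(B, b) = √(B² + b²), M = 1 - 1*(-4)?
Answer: -158289 + 7*√26 ≈ -1.5825e+5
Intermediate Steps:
M = 5 (M = 1 + 4 = 5)
l(h, a) = 14 + 7*√26 (l(h, a) = (2 + √((-1)² + 5²))*7 = (2 + √(1 + 25))*7 = (2 + √26)*7 = 14 + 7*√26)
l((4 - 13)*(-9), 633) - 158303 = (14 + 7*√26) - 158303 = -158289 + 7*√26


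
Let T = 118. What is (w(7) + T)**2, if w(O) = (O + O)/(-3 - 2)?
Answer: 331776/25 ≈ 13271.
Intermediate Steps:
w(O) = -2*O/5 (w(O) = (2*O)/(-5) = (2*O)*(-1/5) = -2*O/5)
(w(7) + T)**2 = (-2/5*7 + 118)**2 = (-14/5 + 118)**2 = (576/5)**2 = 331776/25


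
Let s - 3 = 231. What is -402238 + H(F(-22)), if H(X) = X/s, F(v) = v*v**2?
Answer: -47067170/117 ≈ -4.0228e+5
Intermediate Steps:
s = 234 (s = 3 + 231 = 234)
F(v) = v**3
H(X) = X/234
-402238 + H(F(-22)) = -402238 + (1/234)*(-22)**3 = -402238 + (1/234)*(-10648) = -402238 - 5324/117 = -47067170/117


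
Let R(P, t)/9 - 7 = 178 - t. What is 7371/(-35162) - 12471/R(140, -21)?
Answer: -37680928/5432529 ≈ -6.9362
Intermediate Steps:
R(P, t) = 1665 - 9*t (R(P, t) = 63 + 9*(178 - t) = 63 + (1602 - 9*t) = 1665 - 9*t)
7371/(-35162) - 12471/R(140, -21) = 7371/(-35162) - 12471/(1665 - 9*(-21)) = 7371*(-1/35162) - 12471/(1665 + 189) = -7371/35162 - 12471/1854 = -7371/35162 - 12471*1/1854 = -7371/35162 - 4157/618 = -37680928/5432529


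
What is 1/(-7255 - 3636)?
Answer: -1/10891 ≈ -9.1819e-5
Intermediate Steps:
1/(-7255 - 3636) = 1/(-10891) = -1/10891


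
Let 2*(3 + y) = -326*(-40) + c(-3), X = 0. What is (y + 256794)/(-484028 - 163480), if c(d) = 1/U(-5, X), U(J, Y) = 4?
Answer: -702163/1726688 ≈ -0.40665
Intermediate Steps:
c(d) = ¼ (c(d) = 1/4 = ¼)
y = 52137/8 (y = -3 + (-326*(-40) + ¼)/2 = -3 + (13040 + ¼)/2 = -3 + (½)*(52161/4) = -3 + 52161/8 = 52137/8 ≈ 6517.1)
(y + 256794)/(-484028 - 163480) = (52137/8 + 256794)/(-484028 - 163480) = (2106489/8)/(-647508) = (2106489/8)*(-1/647508) = -702163/1726688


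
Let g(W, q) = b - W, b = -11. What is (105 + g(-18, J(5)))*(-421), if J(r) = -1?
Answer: -47152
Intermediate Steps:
g(W, q) = -11 - W
(105 + g(-18, J(5)))*(-421) = (105 + (-11 - 1*(-18)))*(-421) = (105 + (-11 + 18))*(-421) = (105 + 7)*(-421) = 112*(-421) = -47152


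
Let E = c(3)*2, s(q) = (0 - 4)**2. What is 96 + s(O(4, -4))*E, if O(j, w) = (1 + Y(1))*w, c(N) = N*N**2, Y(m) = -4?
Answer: 960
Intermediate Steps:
c(N) = N**3
O(j, w) = -3*w (O(j, w) = (1 - 4)*w = -3*w)
s(q) = 16 (s(q) = (-4)**2 = 16)
E = 54 (E = 3**3*2 = 27*2 = 54)
96 + s(O(4, -4))*E = 96 + 16*54 = 96 + 864 = 960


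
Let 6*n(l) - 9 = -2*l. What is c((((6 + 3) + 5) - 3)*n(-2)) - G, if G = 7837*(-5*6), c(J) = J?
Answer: 1410803/6 ≈ 2.3513e+5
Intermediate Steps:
n(l) = 3/2 - l/3 (n(l) = 3/2 + (-2*l)/6 = 3/2 - l/3)
G = -235110 (G = 7837*(-30) = -235110)
c((((6 + 3) + 5) - 3)*n(-2)) - G = (((6 + 3) + 5) - 3)*(3/2 - ⅓*(-2)) - 1*(-235110) = ((9 + 5) - 3)*(3/2 + ⅔) + 235110 = (14 - 3)*(13/6) + 235110 = 11*(13/6) + 235110 = 143/6 + 235110 = 1410803/6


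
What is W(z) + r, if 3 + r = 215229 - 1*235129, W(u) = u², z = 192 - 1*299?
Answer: -8454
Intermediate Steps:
z = -107 (z = 192 - 299 = -107)
r = -19903 (r = -3 + (215229 - 1*235129) = -3 + (215229 - 235129) = -3 - 19900 = -19903)
W(z) + r = (-107)² - 19903 = 11449 - 19903 = -8454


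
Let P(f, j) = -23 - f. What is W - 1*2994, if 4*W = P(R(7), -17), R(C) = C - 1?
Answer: -12005/4 ≈ -3001.3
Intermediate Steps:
R(C) = -1 + C
W = -29/4 (W = (-23 - (-1 + 7))/4 = (-23 - 1*6)/4 = (-23 - 6)/4 = (¼)*(-29) = -29/4 ≈ -7.2500)
W - 1*2994 = -29/4 - 1*2994 = -29/4 - 2994 = -12005/4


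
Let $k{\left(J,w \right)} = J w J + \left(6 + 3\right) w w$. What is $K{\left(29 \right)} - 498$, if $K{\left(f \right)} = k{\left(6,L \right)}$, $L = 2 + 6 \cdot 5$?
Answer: $9870$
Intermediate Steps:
$L = 32$ ($L = 2 + 30 = 32$)
$k{\left(J,w \right)} = 9 w^{2} + w J^{2}$ ($k{\left(J,w \right)} = w J^{2} + 9 w w = w J^{2} + 9 w^{2} = 9 w^{2} + w J^{2}$)
$K{\left(f \right)} = 10368$ ($K{\left(f \right)} = 32 \left(6^{2} + 9 \cdot 32\right) = 32 \left(36 + 288\right) = 32 \cdot 324 = 10368$)
$K{\left(29 \right)} - 498 = 10368 - 498 = 9870$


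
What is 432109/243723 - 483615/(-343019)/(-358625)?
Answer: 10631170476297746/5996326175636325 ≈ 1.7729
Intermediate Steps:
432109/243723 - 483615/(-343019)/(-358625) = 432109*(1/243723) - 483615*(-1/343019)*(-1/358625) = 432109/243723 + (483615/343019)*(-1/358625) = 432109/243723 - 96723/24603037775 = 10631170476297746/5996326175636325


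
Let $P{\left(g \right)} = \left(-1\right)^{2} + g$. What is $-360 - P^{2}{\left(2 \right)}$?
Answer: $-369$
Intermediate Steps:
$P{\left(g \right)} = 1 + g$
$-360 - P^{2}{\left(2 \right)} = -360 - \left(1 + 2\right)^{2} = -360 - 3^{2} = -360 - 9 = -369$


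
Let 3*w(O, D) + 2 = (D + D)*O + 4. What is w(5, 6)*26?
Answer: 1612/3 ≈ 537.33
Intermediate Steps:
w(O, D) = ⅔ + 2*D*O/3 (w(O, D) = -⅔ + ((D + D)*O + 4)/3 = -⅔ + ((2*D)*O + 4)/3 = -⅔ + (2*D*O + 4)/3 = -⅔ + (4 + 2*D*O)/3 = -⅔ + (4/3 + 2*D*O/3) = ⅔ + 2*D*O/3)
w(5, 6)*26 = (⅔ + (⅔)*6*5)*26 = (⅔ + 20)*26 = (62/3)*26 = 1612/3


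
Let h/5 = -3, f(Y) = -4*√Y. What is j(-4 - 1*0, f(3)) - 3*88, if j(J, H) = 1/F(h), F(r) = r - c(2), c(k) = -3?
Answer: -3169/12 ≈ -264.08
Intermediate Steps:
h = -15 (h = 5*(-3) = -15)
F(r) = 3 + r (F(r) = r - 1*(-3) = r + 3 = 3 + r)
j(J, H) = -1/12 (j(J, H) = 1/(3 - 15) = 1/(-12) = -1/12)
j(-4 - 1*0, f(3)) - 3*88 = -1/12 - 3*88 = -1/12 - 264 = -3169/12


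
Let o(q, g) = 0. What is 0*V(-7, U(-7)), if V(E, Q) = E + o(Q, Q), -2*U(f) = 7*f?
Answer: 0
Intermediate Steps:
U(f) = -7*f/2
V(E, Q) = E (V(E, Q) = E + 0 = E)
0*V(-7, U(-7)) = 0*(-7) = 0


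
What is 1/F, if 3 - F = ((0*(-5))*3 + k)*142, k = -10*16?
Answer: 1/22723 ≈ 4.4008e-5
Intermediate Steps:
k = -160
F = 22723 (F = 3 - ((0*(-5))*3 - 160)*142 = 3 - (0*3 - 160)*142 = 3 - (0 - 160)*142 = 3 - (-160)*142 = 3 - 1*(-22720) = 3 + 22720 = 22723)
1/F = 1/22723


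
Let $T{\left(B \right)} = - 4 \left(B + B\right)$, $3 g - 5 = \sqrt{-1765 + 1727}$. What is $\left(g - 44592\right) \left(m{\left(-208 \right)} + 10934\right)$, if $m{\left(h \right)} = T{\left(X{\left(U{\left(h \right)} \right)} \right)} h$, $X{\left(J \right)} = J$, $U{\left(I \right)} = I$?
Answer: $14945698746 - 111726 i \sqrt{38} \approx 1.4946 \cdot 10^{10} - 6.8873 \cdot 10^{5} i$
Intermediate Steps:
$g = \frac{5}{3} + \frac{i \sqrt{38}}{3}$ ($g = \frac{5}{3} + \frac{\sqrt{-1765 + 1727}}{3} = \frac{5}{3} + \frac{\sqrt{-38}}{3} = \frac{5}{3} + \frac{i \sqrt{38}}{3} \approx 1.6667 + 2.0548 i$)
$T{\left(B \right)} = - 8 B$ ($T{\left(B \right)} = - 4 \cdot 2 B = - 8 B$)
$m{\left(h \right)} = - 8 h^{2}$ ($m{\left(h \right)} = - 8 h h = - 8 h^{2}$)
$\left(g - 44592\right) \left(m{\left(-208 \right)} + 10934\right) = \left(\left(\frac{5}{3} + \frac{i \sqrt{38}}{3}\right) - 44592\right) \left(- 8 \left(-208\right)^{2} + 10934\right) = \left(- \frac{133771}{3} + \frac{i \sqrt{38}}{3}\right) \left(\left(-8\right) 43264 + 10934\right) = \left(- \frac{133771}{3} + \frac{i \sqrt{38}}{3}\right) \left(-346112 + 10934\right) = \left(- \frac{133771}{3} + \frac{i \sqrt{38}}{3}\right) \left(-335178\right) = 14945698746 - 111726 i \sqrt{38}$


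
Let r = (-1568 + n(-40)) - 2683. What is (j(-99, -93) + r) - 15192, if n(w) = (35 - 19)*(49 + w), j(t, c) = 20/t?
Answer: -1910621/99 ≈ -19299.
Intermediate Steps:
n(w) = 784 + 16*w (n(w) = 16*(49 + w) = 784 + 16*w)
r = -4107 (r = (-1568 + (784 + 16*(-40))) - 2683 = (-1568 + (784 - 640)) - 2683 = (-1568 + 144) - 2683 = -1424 - 2683 = -4107)
(j(-99, -93) + r) - 15192 = (20/(-99) - 4107) - 15192 = (20*(-1/99) - 4107) - 15192 = (-20/99 - 4107) - 15192 = -406613/99 - 15192 = -1910621/99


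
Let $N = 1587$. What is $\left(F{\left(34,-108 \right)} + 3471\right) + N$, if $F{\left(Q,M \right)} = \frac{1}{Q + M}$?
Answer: $\frac{374291}{74} \approx 5058.0$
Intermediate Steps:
$F{\left(Q,M \right)} = \frac{1}{M + Q}$
$\left(F{\left(34,-108 \right)} + 3471\right) + N = \left(\frac{1}{-108 + 34} + 3471\right) + 1587 = \left(\frac{1}{-74} + 3471\right) + 1587 = \left(- \frac{1}{74} + 3471\right) + 1587 = \frac{256853}{74} + 1587 = \frac{374291}{74}$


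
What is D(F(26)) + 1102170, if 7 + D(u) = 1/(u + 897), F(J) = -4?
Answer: 984231560/893 ≈ 1.1022e+6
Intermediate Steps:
D(u) = -7 + 1/(897 + u) (D(u) = -7 + 1/(u + 897) = -7 + 1/(897 + u))
D(F(26)) + 1102170 = (-6278 - 7*(-4))/(897 - 4) + 1102170 = (-6278 + 28)/893 + 1102170 = (1/893)*(-6250) + 1102170 = -6250/893 + 1102170 = 984231560/893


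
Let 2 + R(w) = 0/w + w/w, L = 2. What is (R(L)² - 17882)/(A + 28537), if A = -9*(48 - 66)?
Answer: -17881/28699 ≈ -0.62305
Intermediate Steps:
R(w) = -1 (R(w) = -2 + (0/w + w/w) = -2 + (0 + 1) = -2 + 1 = -1)
A = 162 (A = -9*(-18) = 162)
(R(L)² - 17882)/(A + 28537) = ((-1)² - 17882)/(162 + 28537) = (1 - 17882)/28699 = -17881*1/28699 = -17881/28699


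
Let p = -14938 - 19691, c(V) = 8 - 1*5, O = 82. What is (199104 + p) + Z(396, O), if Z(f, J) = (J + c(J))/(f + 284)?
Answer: 1315801/8 ≈ 1.6448e+5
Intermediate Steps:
c(V) = 3 (c(V) = 8 - 5 = 3)
p = -34629
Z(f, J) = (3 + J)/(284 + f) (Z(f, J) = (J + 3)/(f + 284) = (3 + J)/(284 + f))
(199104 + p) + Z(396, O) = (199104 - 34629) + (3 + 82)/(284 + 396) = 164475 + 85/680 = 164475 + (1/680)*85 = 164475 + 1/8 = 1315801/8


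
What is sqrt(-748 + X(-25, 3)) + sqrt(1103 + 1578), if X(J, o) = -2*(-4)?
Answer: sqrt(2681) + 2*I*sqrt(185) ≈ 51.778 + 27.203*I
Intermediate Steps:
X(J, o) = 8
sqrt(-748 + X(-25, 3)) + sqrt(1103 + 1578) = sqrt(-748 + 8) + sqrt(1103 + 1578) = sqrt(-740) + sqrt(2681) = 2*I*sqrt(185) + sqrt(2681) = sqrt(2681) + 2*I*sqrt(185)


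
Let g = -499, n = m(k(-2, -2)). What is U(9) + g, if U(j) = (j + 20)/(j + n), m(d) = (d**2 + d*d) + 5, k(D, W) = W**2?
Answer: -22925/46 ≈ -498.37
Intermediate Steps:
m(d) = 5 + 2*d**2 (m(d) = (d**2 + d**2) + 5 = 2*d**2 + 5 = 5 + 2*d**2)
n = 37 (n = 5 + 2*((-2)**2)**2 = 5 + 2*4**2 = 5 + 2*16 = 5 + 32 = 37)
U(j) = (20 + j)/(37 + j) (U(j) = (j + 20)/(j + 37) = (20 + j)/(37 + j))
U(9) + g = (20 + 9)/(37 + 9) - 499 = 29/46 - 499 = -22925/46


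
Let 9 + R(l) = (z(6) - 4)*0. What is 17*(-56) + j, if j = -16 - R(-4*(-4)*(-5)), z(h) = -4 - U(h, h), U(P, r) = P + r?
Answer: -959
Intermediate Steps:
z(h) = -4 - 2*h (z(h) = -4 - (h + h) = -4 - 2*h)
R(l) = -9 (R(l) = -9 + ((-4 - 2*6) - 4)*0 = -9 + ((-4 - 12) - 4)*0 = -9 + (-16 - 4)*0 = -9 - 20*0 = -9 + 0 = -9)
j = -7 (j = -16 - 1*(-9) = -16 + 9 = -7)
17*(-56) + j = 17*(-56) - 7 = -952 - 7 = -959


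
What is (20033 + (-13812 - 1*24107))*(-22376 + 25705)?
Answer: -59542494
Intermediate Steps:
(20033 + (-13812 - 1*24107))*(-22376 + 25705) = (20033 + (-13812 - 24107))*3329 = (20033 - 37919)*3329 = -17886*3329 = -59542494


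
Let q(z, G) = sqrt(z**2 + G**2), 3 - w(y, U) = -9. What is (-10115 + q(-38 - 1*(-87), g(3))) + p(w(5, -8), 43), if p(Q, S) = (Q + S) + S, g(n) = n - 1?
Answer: -10017 + sqrt(2405) ≈ -9968.0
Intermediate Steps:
w(y, U) = 12 (w(y, U) = 3 - 1*(-9) = 3 + 9 = 12)
g(n) = -1 + n
p(Q, S) = Q + 2*S
q(z, G) = sqrt(G**2 + z**2)
(-10115 + q(-38 - 1*(-87), g(3))) + p(w(5, -8), 43) = (-10115 + sqrt((-1 + 3)**2 + (-38 - 1*(-87))**2)) + (12 + 2*43) = (-10115 + sqrt(2**2 + (-38 + 87)**2)) + (12 + 86) = (-10115 + sqrt(4 + 49**2)) + 98 = (-10115 + sqrt(4 + 2401)) + 98 = (-10115 + sqrt(2405)) + 98 = -10017 + sqrt(2405)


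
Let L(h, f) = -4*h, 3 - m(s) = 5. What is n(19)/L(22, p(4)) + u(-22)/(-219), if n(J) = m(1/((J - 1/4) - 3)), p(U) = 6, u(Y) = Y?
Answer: 1187/9636 ≈ 0.12318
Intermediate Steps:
m(s) = -2 (m(s) = 3 - 1*5 = 3 - 5 = -2)
n(J) = -2
n(19)/L(22, p(4)) + u(-22)/(-219) = -2/((-4*22)) - 22/(-219) = -2/(-88) - 22*(-1/219) = -2*(-1/88) + 22/219 = 1/44 + 22/219 = 1187/9636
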